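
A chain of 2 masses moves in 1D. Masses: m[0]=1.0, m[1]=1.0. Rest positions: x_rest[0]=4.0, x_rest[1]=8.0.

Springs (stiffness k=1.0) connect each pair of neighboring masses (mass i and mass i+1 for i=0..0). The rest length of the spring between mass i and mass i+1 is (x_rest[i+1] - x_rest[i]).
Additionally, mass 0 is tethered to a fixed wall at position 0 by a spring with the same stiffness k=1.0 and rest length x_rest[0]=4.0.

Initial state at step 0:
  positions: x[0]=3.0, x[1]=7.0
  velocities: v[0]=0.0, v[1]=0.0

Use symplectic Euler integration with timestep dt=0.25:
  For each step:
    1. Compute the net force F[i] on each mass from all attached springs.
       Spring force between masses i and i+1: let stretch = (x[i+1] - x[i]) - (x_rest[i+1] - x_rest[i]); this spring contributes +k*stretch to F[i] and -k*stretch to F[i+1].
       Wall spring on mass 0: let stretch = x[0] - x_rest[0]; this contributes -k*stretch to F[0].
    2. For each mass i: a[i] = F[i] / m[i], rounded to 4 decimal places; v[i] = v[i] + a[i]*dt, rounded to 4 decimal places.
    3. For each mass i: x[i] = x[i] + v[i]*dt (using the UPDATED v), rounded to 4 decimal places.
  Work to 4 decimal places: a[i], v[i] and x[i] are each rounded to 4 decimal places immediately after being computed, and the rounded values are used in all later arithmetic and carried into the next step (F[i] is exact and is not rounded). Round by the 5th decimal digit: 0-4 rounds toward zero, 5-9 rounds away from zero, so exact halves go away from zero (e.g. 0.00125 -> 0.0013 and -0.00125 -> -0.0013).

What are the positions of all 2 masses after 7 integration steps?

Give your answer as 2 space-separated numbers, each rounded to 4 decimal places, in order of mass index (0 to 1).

Step 0: x=[3.0000 7.0000] v=[0.0000 0.0000]
Step 1: x=[3.0625 7.0000] v=[0.2500 0.0000]
Step 2: x=[3.1797 7.0039] v=[0.4688 0.0156]
Step 3: x=[3.3372 7.0188] v=[0.6299 0.0596]
Step 4: x=[3.5162 7.0536] v=[0.7160 0.1392]
Step 5: x=[3.6965 7.1173] v=[0.7213 0.2549]
Step 6: x=[3.8596 7.2172] v=[0.6524 0.3997]
Step 7: x=[3.9913 7.3573] v=[0.5269 0.5603]

Answer: 3.9913 7.3573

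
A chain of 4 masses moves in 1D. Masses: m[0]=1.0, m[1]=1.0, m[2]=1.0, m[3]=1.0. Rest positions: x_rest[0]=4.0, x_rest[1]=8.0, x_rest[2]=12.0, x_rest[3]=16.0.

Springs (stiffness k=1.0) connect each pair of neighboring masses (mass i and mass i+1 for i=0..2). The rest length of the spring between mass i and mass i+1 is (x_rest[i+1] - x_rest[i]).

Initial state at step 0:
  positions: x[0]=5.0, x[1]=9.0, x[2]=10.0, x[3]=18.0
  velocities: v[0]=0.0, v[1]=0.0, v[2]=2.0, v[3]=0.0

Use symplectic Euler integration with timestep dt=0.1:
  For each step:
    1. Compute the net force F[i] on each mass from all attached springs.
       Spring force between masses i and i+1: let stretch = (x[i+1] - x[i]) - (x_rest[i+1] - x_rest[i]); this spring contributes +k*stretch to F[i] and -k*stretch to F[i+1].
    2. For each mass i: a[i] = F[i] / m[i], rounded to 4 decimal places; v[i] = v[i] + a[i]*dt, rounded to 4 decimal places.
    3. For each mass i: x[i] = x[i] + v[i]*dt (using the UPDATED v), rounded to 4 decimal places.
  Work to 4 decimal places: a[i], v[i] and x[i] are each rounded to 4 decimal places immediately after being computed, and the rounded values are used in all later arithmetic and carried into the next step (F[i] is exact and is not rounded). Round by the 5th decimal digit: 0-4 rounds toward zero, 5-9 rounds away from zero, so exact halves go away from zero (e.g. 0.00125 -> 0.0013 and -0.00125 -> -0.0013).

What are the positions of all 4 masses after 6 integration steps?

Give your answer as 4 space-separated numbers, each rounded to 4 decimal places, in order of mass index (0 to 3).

Answer: 4.9814 8.5225 12.3950 17.3011

Derivation:
Step 0: x=[5.0000 9.0000 10.0000 18.0000] v=[0.0000 0.0000 2.0000 0.0000]
Step 1: x=[5.0000 8.9700 10.2700 17.9600] v=[0.0000 -0.3000 2.7000 -0.4000]
Step 2: x=[4.9997 8.9133 10.6039 17.8831] v=[-0.0030 -0.5670 3.3390 -0.7690]
Step 3: x=[4.9985 8.8344 10.9937 17.7734] v=[-0.0116 -0.7893 3.8979 -1.0969]
Step 4: x=[4.9957 8.7387 11.4297 17.6359] v=[-0.0280 -0.9570 4.3599 -1.3749]
Step 5: x=[4.9903 8.6325 11.9008 17.4764] v=[-0.0537 -1.0622 4.7114 -1.5955]
Step 6: x=[4.9814 8.5225 12.3950 17.3011] v=[-0.0895 -1.0996 4.9421 -1.7531]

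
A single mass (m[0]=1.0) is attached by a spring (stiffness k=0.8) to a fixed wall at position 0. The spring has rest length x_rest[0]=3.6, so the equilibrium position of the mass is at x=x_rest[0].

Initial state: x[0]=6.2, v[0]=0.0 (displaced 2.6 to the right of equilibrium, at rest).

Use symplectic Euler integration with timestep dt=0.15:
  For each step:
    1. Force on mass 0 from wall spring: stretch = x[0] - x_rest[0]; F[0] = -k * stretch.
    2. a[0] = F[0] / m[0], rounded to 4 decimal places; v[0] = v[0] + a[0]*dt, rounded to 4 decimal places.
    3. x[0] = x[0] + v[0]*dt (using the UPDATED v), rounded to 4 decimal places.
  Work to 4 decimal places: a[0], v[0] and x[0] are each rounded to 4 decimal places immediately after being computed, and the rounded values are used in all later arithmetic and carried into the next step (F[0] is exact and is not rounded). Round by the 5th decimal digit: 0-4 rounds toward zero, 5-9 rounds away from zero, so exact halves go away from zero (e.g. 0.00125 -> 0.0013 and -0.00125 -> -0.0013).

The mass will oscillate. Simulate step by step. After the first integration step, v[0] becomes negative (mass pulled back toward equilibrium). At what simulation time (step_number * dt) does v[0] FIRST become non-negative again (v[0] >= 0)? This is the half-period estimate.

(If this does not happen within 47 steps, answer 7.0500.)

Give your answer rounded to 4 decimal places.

Step 0: x=[6.2000] v=[0.0000]
Step 1: x=[6.1532] v=[-0.3120]
Step 2: x=[6.0604] v=[-0.6184]
Step 3: x=[5.9234] v=[-0.9136]
Step 4: x=[5.7445] v=[-1.1924]
Step 5: x=[5.5270] v=[-1.4497]
Step 6: x=[5.2749] v=[-1.6809]
Step 7: x=[4.9926] v=[-1.8819]
Step 8: x=[4.6853] v=[-2.0490]
Step 9: x=[4.3584] v=[-2.1792]
Step 10: x=[4.0179] v=[-2.2702]
Step 11: x=[3.6699] v=[-2.3203]
Step 12: x=[3.3206] v=[-2.3287]
Step 13: x=[2.9763] v=[-2.2952]
Step 14: x=[2.6432] v=[-2.2204]
Step 15: x=[2.3274] v=[-2.1056]
Step 16: x=[2.0345] v=[-1.9529]
Step 17: x=[1.7698] v=[-1.7650]
Step 18: x=[1.5380] v=[-1.5454]
Step 19: x=[1.3433] v=[-1.2980]
Step 20: x=[1.1892] v=[-1.0272]
Step 21: x=[1.0785] v=[-0.7379]
Step 22: x=[1.0132] v=[-0.4353]
Step 23: x=[0.9945] v=[-0.1249]
Step 24: x=[1.0227] v=[0.1878]
First v>=0 after going negative at step 24, time=3.6000

Answer: 3.6000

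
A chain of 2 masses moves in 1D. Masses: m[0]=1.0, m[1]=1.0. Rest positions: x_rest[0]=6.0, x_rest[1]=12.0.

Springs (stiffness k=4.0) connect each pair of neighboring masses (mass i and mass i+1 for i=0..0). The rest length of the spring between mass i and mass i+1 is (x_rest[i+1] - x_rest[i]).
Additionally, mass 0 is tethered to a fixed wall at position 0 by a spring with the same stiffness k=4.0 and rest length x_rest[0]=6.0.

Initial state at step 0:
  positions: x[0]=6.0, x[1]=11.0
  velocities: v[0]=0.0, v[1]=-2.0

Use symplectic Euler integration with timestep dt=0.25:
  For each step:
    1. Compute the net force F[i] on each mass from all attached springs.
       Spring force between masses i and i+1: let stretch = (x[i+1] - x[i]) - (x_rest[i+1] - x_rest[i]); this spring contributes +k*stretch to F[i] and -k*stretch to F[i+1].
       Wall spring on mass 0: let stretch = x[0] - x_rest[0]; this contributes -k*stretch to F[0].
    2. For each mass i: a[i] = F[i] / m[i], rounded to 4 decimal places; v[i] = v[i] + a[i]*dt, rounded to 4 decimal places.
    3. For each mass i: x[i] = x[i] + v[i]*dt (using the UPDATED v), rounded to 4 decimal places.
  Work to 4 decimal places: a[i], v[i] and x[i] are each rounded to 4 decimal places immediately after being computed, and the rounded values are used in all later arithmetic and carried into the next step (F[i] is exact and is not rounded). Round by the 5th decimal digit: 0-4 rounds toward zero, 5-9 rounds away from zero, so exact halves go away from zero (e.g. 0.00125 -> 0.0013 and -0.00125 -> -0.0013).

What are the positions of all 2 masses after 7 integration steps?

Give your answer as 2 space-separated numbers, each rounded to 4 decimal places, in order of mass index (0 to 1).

Step 0: x=[6.0000 11.0000] v=[0.0000 -2.0000]
Step 1: x=[5.7500 10.7500] v=[-1.0000 -1.0000]
Step 2: x=[5.3125 10.7500] v=[-1.7500 0.0000]
Step 3: x=[4.9063 10.8906] v=[-1.6250 0.5625]
Step 4: x=[4.7696 11.0352] v=[-0.5470 0.5782]
Step 5: x=[5.0069 11.1134] v=[0.9490 0.3126]
Step 6: x=[5.5191 11.1649] v=[2.0486 0.2061]
Step 7: x=[6.0629 11.3050] v=[2.1753 0.5603]

Answer: 6.0629 11.3050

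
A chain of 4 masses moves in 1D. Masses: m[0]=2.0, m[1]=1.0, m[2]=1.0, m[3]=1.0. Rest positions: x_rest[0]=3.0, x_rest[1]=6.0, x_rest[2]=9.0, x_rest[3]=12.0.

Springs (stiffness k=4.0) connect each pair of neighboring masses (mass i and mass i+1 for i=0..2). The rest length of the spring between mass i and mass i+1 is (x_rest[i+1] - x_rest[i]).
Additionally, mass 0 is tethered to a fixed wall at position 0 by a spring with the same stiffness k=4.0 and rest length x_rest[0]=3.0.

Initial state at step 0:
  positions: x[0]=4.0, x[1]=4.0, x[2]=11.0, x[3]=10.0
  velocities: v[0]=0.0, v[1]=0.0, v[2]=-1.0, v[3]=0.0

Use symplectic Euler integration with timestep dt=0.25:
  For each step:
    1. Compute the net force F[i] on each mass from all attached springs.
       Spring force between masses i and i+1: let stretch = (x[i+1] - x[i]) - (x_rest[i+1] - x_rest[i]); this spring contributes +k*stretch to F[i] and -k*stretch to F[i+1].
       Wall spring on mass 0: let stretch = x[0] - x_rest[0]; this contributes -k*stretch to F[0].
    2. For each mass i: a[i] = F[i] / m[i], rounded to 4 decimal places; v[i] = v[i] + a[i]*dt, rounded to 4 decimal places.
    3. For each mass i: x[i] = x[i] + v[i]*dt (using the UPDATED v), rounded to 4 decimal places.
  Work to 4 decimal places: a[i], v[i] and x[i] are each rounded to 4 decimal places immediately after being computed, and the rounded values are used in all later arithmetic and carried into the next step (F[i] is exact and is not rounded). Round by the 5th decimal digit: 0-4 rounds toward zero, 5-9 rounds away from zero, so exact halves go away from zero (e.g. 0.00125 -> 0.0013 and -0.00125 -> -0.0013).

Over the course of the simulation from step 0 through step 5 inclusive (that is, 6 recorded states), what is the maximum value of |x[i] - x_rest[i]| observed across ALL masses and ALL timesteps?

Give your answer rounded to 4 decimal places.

Step 0: x=[4.0000 4.0000 11.0000 10.0000] v=[0.0000 0.0000 -1.0000 0.0000]
Step 1: x=[3.5000 5.7500 8.7500 11.0000] v=[-2.0000 7.0000 -9.0000 4.0000]
Step 2: x=[2.8438 7.6875 6.3125 12.1875] v=[-2.6250 7.7500 -9.7500 4.7500]
Step 3: x=[2.4375 8.0703 5.6875 12.6563] v=[-1.6251 1.5313 -2.5000 1.8750]
Step 4: x=[2.4306 6.4492 7.4004 12.1329] v=[-0.0275 -6.4843 6.8516 -2.0938]
Step 5: x=[2.6222 4.0613 10.0586 11.1763] v=[0.7665 -9.5517 10.6329 -3.8263]
Max displacement = 3.3125

Answer: 3.3125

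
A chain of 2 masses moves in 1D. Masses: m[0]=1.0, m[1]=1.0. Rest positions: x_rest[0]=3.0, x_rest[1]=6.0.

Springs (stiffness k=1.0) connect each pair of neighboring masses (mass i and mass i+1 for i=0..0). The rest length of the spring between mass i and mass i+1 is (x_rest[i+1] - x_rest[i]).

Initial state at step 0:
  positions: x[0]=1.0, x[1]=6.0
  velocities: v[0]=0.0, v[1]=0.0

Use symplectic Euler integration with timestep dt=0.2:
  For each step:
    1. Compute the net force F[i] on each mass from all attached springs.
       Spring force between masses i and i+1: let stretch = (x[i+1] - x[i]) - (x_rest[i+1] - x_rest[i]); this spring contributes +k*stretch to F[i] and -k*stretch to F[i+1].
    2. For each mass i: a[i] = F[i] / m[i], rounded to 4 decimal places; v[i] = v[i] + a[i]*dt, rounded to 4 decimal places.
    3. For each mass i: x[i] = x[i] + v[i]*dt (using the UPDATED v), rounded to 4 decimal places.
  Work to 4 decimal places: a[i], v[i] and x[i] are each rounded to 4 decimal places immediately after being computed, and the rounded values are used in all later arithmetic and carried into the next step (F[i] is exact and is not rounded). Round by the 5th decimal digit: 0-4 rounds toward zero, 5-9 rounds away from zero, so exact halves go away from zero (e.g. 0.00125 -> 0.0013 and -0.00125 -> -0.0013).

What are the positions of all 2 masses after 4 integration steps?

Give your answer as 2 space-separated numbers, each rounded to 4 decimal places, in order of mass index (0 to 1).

Step 0: x=[1.0000 6.0000] v=[0.0000 0.0000]
Step 1: x=[1.0800 5.9200] v=[0.4000 -0.4000]
Step 2: x=[1.2336 5.7664] v=[0.7680 -0.7680]
Step 3: x=[1.4485 5.5515] v=[1.0746 -1.0746]
Step 4: x=[1.7075 5.2925] v=[1.2952 -1.2952]

Answer: 1.7075 5.2925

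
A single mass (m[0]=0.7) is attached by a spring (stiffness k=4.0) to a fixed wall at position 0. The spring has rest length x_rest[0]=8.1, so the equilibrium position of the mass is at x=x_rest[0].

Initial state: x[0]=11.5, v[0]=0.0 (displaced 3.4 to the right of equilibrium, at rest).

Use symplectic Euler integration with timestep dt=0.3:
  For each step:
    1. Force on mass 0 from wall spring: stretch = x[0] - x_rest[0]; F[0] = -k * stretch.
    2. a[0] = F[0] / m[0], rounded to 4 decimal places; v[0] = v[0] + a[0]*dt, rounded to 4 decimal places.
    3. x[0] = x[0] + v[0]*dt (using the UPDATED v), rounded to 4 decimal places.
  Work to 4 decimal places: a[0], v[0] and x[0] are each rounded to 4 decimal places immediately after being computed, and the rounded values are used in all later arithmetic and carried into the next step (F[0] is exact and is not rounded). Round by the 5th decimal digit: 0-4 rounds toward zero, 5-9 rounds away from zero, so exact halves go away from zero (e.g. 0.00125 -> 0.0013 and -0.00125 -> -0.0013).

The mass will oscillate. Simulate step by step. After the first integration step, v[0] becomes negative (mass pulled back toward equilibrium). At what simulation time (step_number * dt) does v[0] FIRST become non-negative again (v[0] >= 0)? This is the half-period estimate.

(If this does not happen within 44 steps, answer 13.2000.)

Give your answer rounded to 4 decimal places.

Step 0: x=[11.5000] v=[0.0000]
Step 1: x=[9.7514] v=[-5.8286]
Step 2: x=[7.1535] v=[-8.6596]
Step 3: x=[5.0424] v=[-7.0370]
Step 4: x=[4.5038] v=[-1.7954]
Step 5: x=[5.8147] v=[4.3695]
First v>=0 after going negative at step 5, time=1.5000

Answer: 1.5000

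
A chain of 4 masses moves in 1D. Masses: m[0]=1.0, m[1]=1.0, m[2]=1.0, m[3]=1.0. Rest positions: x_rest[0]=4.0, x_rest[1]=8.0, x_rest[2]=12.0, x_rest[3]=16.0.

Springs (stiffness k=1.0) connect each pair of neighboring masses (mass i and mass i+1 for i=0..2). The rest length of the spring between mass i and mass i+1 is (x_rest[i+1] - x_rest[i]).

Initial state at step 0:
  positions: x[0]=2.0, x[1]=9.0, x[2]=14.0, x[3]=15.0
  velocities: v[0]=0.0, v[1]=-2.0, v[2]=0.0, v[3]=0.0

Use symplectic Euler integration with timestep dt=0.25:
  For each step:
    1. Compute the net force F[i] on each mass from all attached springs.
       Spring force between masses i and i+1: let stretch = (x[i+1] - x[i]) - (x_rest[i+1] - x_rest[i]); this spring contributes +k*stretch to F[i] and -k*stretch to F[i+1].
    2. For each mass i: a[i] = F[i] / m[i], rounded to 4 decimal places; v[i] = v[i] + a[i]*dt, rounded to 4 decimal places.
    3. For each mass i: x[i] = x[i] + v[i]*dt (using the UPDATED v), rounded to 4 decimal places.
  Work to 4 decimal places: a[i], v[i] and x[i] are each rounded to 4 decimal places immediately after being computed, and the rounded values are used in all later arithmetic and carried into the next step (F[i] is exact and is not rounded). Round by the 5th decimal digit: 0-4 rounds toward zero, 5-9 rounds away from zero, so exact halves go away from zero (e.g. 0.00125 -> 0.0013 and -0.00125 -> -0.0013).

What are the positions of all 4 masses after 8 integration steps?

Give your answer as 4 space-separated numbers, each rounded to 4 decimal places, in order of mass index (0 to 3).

Answer: 4.0086 5.6425 9.1207 17.2287

Derivation:
Step 0: x=[2.0000 9.0000 14.0000 15.0000] v=[0.0000 -2.0000 0.0000 0.0000]
Step 1: x=[2.1875 8.3750 13.7500 15.1875] v=[0.7500 -2.5000 -1.0000 0.7500]
Step 2: x=[2.5117 7.6992 13.2539 15.5352] v=[1.2969 -2.7031 -1.9844 1.3906]
Step 3: x=[2.9102 7.0464 12.5532 15.9903] v=[1.5938 -2.6113 -2.8028 1.8203]
Step 4: x=[3.3172 6.4792 11.7232 16.4806] v=[1.6279 -2.2687 -3.3202 1.9610]
Step 5: x=[3.6718 6.0422 10.8627 16.9235] v=[1.4184 -1.7482 -3.4419 1.7717]
Step 6: x=[3.9246 5.7583 10.0798 17.2376] v=[1.0110 -1.1357 -3.1318 1.2565]
Step 7: x=[4.0420 5.6299 9.4741 17.3544] v=[0.4694 -0.5138 -2.4227 0.4671]
Step 8: x=[4.0086 5.6425 9.1207 17.2287] v=[-0.1336 0.0503 -1.4137 -0.5030]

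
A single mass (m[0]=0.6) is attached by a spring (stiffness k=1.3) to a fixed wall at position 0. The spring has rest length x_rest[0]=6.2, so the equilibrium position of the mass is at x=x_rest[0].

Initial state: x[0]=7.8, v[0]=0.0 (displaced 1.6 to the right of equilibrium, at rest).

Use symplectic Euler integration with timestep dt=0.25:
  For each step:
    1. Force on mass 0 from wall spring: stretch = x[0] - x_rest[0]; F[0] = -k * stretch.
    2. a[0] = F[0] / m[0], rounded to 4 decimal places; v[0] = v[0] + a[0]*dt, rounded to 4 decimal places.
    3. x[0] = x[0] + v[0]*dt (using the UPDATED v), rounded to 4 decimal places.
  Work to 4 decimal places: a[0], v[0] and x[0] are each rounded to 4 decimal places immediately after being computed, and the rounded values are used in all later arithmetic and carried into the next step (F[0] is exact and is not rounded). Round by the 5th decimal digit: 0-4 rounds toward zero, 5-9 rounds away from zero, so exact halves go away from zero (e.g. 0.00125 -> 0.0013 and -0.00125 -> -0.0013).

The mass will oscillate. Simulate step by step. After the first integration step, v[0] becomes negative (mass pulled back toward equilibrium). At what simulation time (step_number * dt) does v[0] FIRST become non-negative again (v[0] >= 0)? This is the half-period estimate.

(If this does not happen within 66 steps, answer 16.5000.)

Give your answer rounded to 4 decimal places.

Answer: 2.2500

Derivation:
Step 0: x=[7.8000] v=[0.0000]
Step 1: x=[7.5833] v=[-0.8667]
Step 2: x=[7.1793] v=[-1.6160]
Step 3: x=[6.6427] v=[-2.1465]
Step 4: x=[6.0461] v=[-2.3863]
Step 5: x=[5.4704] v=[-2.3029]
Step 6: x=[4.9935] v=[-1.9077]
Step 7: x=[4.6800] v=[-1.2542]
Step 8: x=[4.5723] v=[-0.4309]
Step 9: x=[4.6850] v=[0.4508]
First v>=0 after going negative at step 9, time=2.2500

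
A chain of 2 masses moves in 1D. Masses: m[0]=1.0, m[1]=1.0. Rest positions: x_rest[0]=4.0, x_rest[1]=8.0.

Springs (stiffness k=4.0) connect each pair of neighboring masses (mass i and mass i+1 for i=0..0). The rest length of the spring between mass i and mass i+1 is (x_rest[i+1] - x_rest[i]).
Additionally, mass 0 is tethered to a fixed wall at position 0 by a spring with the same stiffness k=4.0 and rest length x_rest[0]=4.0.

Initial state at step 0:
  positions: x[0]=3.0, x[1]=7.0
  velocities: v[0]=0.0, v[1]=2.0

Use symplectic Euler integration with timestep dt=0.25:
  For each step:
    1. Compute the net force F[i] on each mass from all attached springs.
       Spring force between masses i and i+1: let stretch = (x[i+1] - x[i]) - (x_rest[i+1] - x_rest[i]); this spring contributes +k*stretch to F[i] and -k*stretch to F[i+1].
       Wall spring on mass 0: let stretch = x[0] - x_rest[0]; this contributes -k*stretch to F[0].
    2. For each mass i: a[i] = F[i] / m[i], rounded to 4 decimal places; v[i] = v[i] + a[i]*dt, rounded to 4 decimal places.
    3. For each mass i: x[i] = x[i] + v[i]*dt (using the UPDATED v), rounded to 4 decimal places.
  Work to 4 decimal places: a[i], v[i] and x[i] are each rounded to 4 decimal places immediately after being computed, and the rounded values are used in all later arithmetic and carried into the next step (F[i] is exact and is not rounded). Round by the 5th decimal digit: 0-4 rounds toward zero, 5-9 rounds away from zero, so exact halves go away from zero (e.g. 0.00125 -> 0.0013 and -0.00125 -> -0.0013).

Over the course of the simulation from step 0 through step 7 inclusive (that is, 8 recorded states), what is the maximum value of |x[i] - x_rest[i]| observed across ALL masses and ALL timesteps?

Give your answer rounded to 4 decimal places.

Step 0: x=[3.0000 7.0000] v=[0.0000 2.0000]
Step 1: x=[3.2500 7.5000] v=[1.0000 2.0000]
Step 2: x=[3.7500 7.9375] v=[2.0000 1.7500]
Step 3: x=[4.3594 8.3281] v=[2.4375 1.5625]
Step 4: x=[4.8711 8.7266] v=[2.0468 1.5938]
Step 5: x=[5.1289 9.1612] v=[1.0312 1.7383]
Step 6: x=[5.1126 9.5877] v=[-0.0654 1.7060]
Step 7: x=[4.9369 9.8954] v=[-0.7029 1.2309]
Max displacement = 1.8954

Answer: 1.8954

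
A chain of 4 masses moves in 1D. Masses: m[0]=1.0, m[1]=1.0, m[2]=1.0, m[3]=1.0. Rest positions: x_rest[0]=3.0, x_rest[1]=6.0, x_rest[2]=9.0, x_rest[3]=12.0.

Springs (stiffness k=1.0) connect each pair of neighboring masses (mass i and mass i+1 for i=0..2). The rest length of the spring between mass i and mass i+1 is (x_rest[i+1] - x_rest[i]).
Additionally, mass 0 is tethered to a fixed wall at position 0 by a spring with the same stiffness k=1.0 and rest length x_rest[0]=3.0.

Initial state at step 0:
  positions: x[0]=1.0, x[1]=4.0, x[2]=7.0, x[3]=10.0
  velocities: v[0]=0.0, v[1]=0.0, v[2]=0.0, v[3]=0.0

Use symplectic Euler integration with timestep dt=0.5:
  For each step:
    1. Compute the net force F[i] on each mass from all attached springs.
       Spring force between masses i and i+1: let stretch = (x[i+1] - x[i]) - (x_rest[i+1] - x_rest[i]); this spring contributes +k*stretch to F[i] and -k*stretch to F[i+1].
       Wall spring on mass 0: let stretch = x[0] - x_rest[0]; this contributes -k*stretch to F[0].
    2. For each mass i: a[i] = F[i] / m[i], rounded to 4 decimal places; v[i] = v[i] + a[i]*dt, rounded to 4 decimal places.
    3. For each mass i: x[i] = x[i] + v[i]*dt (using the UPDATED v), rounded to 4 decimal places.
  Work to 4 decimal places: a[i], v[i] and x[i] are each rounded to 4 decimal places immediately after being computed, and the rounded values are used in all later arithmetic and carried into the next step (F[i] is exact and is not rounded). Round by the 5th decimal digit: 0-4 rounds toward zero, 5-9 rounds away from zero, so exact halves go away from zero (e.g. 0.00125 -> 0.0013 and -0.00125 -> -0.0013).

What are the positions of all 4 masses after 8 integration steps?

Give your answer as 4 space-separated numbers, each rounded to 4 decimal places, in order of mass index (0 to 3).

Step 0: x=[1.0000 4.0000 7.0000 10.0000] v=[0.0000 0.0000 0.0000 0.0000]
Step 1: x=[1.5000 4.0000 7.0000 10.0000] v=[1.0000 0.0000 0.0000 0.0000]
Step 2: x=[2.2500 4.1250 7.0000 10.0000] v=[1.5000 0.2500 0.0000 0.0000]
Step 3: x=[2.9063 4.5000 7.0313 10.0000] v=[1.3125 0.7500 0.0625 0.0000]
Step 4: x=[3.2344 5.1094 7.1719 10.0079] v=[0.6562 1.2188 0.2812 0.0157]
Step 5: x=[3.2227 5.7657 7.5059 10.0568] v=[-0.0235 1.3126 0.6680 0.0977]
Step 6: x=[3.0410 6.2213 8.0426 10.2180] v=[-0.3634 0.9112 1.0734 0.3223]
Step 7: x=[2.8941 6.3372 8.6679 10.5853] v=[-0.2938 0.2317 1.2505 0.7346]
Step 8: x=[2.8845 6.1750 9.1899 11.2233] v=[-0.0193 -0.3245 1.0439 1.2759]

Answer: 2.8845 6.1750 9.1899 11.2233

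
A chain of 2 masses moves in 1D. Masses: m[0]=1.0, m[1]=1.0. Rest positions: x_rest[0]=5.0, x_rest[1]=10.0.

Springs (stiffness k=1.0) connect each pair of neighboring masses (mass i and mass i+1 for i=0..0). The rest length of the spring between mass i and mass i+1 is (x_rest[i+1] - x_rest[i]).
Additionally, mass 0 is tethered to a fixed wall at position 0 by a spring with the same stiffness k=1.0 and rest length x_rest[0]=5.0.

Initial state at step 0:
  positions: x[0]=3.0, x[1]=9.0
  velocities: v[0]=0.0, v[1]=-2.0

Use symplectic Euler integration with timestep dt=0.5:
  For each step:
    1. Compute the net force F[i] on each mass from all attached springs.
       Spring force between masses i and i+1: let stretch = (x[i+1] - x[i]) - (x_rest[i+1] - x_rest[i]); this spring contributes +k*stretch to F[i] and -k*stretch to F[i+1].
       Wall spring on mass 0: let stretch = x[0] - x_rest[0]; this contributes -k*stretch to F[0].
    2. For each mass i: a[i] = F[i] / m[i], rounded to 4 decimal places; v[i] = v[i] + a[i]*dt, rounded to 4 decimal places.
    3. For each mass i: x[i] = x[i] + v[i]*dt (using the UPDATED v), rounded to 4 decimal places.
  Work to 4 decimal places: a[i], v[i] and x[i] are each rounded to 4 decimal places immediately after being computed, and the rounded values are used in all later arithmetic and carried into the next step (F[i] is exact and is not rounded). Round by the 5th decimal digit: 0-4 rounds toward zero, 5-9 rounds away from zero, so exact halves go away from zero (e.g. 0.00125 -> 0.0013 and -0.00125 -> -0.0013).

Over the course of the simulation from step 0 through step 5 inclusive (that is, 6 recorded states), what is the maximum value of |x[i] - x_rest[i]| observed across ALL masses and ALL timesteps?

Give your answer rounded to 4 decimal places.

Step 0: x=[3.0000 9.0000] v=[0.0000 -2.0000]
Step 1: x=[3.7500 7.7500] v=[1.5000 -2.5000]
Step 2: x=[4.5625 6.7500] v=[1.6250 -2.0000]
Step 3: x=[4.7813 6.4531] v=[0.4375 -0.5938]
Step 4: x=[4.2227 6.9883] v=[-1.1173 1.0703]
Step 5: x=[3.2998 8.0821] v=[-1.8459 2.1875]
Max displacement = 3.5469

Answer: 3.5469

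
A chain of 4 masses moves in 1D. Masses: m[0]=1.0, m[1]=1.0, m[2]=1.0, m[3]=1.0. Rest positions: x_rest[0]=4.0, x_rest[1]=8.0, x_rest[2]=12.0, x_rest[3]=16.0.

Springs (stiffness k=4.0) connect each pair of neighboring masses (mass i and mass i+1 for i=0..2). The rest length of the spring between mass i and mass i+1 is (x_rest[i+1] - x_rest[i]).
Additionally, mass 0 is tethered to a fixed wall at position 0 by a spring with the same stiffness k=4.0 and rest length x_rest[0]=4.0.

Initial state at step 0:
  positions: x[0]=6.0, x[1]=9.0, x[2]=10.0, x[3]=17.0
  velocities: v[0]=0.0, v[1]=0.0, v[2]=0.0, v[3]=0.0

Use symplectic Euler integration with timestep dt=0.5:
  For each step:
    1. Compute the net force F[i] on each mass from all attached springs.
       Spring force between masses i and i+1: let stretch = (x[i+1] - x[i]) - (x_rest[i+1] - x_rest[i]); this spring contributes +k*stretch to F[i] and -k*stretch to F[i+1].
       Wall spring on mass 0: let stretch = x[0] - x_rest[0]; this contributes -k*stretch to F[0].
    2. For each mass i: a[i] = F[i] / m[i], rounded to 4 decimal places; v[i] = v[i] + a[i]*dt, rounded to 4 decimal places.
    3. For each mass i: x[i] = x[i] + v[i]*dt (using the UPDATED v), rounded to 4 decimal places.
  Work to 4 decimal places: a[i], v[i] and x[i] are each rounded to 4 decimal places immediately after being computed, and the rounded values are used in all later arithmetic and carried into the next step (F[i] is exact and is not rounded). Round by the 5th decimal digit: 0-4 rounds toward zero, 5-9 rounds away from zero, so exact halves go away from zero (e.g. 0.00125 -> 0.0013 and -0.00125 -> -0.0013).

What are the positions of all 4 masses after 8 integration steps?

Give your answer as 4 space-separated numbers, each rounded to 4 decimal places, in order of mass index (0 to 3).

Answer: 2.0000 7.0000 14.0000 15.0000

Derivation:
Step 0: x=[6.0000 9.0000 10.0000 17.0000] v=[0.0000 0.0000 0.0000 0.0000]
Step 1: x=[3.0000 7.0000 16.0000 14.0000] v=[-6.0000 -4.0000 12.0000 -6.0000]
Step 2: x=[1.0000 10.0000 11.0000 17.0000] v=[-4.0000 6.0000 -10.0000 6.0000]
Step 3: x=[7.0000 5.0000 11.0000 18.0000] v=[12.0000 -10.0000 0.0000 2.0000]
Step 4: x=[4.0000 8.0000 12.0000 16.0000] v=[-6.0000 6.0000 2.0000 -4.0000]
Step 5: x=[1.0000 11.0000 13.0000 14.0000] v=[-6.0000 6.0000 2.0000 -4.0000]
Step 6: x=[7.0000 6.0000 13.0000 15.0000] v=[12.0000 -10.0000 0.0000 2.0000]
Step 7: x=[5.0000 9.0000 8.0000 18.0000] v=[-4.0000 6.0000 -10.0000 6.0000]
Step 8: x=[2.0000 7.0000 14.0000 15.0000] v=[-6.0000 -4.0000 12.0000 -6.0000]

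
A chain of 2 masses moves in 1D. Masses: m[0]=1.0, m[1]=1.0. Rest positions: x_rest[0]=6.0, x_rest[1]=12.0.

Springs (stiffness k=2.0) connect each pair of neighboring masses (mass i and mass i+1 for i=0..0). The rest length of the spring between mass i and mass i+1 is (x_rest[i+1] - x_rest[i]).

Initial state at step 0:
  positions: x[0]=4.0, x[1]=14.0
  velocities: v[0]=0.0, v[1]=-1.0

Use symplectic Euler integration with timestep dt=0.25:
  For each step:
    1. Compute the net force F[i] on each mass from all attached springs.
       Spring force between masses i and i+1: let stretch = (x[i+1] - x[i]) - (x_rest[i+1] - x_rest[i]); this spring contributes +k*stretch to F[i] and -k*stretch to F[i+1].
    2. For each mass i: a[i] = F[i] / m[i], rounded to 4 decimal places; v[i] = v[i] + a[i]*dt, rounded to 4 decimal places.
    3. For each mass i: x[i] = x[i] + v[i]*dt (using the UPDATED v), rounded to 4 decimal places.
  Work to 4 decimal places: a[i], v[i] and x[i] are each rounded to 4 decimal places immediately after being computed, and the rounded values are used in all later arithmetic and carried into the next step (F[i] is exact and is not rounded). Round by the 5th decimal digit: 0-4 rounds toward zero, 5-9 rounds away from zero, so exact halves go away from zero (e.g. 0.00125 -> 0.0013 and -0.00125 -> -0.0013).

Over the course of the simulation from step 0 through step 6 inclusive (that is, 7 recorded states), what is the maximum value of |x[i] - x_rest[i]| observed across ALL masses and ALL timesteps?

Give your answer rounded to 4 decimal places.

Answer: 2.8226

Derivation:
Step 0: x=[4.0000 14.0000] v=[0.0000 -1.0000]
Step 1: x=[4.5000 13.2500] v=[2.0000 -3.0000]
Step 2: x=[5.3438 12.1563] v=[3.3750 -4.3750]
Step 3: x=[6.2891 10.9610] v=[3.7813 -4.7813]
Step 4: x=[7.0684 9.9317] v=[3.1173 -4.1173]
Step 5: x=[7.4557 9.2945] v=[1.5490 -2.5490]
Step 6: x=[7.3228 9.1774] v=[-0.5316 -0.4684]
Max displacement = 2.8226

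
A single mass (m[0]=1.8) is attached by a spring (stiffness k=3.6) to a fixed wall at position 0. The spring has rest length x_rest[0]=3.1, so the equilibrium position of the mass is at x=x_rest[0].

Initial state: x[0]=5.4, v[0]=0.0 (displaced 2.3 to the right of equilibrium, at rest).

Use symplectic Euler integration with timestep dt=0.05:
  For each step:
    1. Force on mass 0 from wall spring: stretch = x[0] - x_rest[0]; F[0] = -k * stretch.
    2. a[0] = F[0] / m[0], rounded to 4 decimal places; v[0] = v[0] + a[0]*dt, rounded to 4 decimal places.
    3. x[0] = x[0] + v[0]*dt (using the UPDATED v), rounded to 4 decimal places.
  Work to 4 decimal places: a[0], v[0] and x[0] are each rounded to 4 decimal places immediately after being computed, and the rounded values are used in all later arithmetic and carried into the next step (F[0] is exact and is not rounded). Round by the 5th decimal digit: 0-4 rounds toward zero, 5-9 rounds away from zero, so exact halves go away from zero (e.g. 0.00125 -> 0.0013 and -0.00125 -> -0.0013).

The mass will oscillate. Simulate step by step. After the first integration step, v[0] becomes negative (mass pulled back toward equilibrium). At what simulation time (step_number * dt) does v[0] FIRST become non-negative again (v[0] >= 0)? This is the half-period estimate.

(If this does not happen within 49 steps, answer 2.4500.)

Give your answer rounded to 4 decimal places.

Answer: 2.2500

Derivation:
Step 0: x=[5.4000] v=[0.0000]
Step 1: x=[5.3885] v=[-0.2300]
Step 2: x=[5.3656] v=[-0.4589]
Step 3: x=[5.3313] v=[-0.6855]
Step 4: x=[5.2859] v=[-0.9086]
Step 5: x=[5.2295] v=[-1.1272]
Step 6: x=[5.1625] v=[-1.3402]
Step 7: x=[5.0852] v=[-1.5465]
Step 8: x=[4.9980] v=[-1.7450]
Step 9: x=[4.9013] v=[-1.9348]
Step 10: x=[4.7956] v=[-2.1149]
Step 11: x=[4.6814] v=[-2.2845]
Step 12: x=[4.5593] v=[-2.4426]
Step 13: x=[4.4299] v=[-2.5885]
Step 14: x=[4.2938] v=[-2.7215]
Step 15: x=[4.1518] v=[-2.8409]
Step 16: x=[4.0045] v=[-2.9461]
Step 17: x=[3.8527] v=[-3.0366]
Step 18: x=[3.6971] v=[-3.1119]
Step 19: x=[3.5385] v=[-3.1716]
Step 20: x=[3.3777] v=[-3.2155]
Step 21: x=[3.2155] v=[-3.2433]
Step 22: x=[3.0528] v=[-3.2549]
Step 23: x=[2.8903] v=[-3.2502]
Step 24: x=[2.7288] v=[-3.2292]
Step 25: x=[2.5692] v=[-3.1921]
Step 26: x=[2.4123] v=[-3.1390]
Step 27: x=[2.2588] v=[-3.0702]
Step 28: x=[2.1095] v=[-2.9861]
Step 29: x=[1.9651] v=[-2.8871]
Step 30: x=[1.8264] v=[-2.7736]
Step 31: x=[1.6941] v=[-2.6462]
Step 32: x=[1.5688] v=[-2.5056]
Step 33: x=[1.4512] v=[-2.3525]
Step 34: x=[1.3418] v=[-2.1876]
Step 35: x=[1.2412] v=[-2.0118]
Step 36: x=[1.1499] v=[-1.8259]
Step 37: x=[1.0684] v=[-1.6309]
Step 38: x=[0.9970] v=[-1.4277]
Step 39: x=[0.9361] v=[-1.2174]
Step 40: x=[0.8861] v=[-1.0010]
Step 41: x=[0.8471] v=[-0.7796]
Step 42: x=[0.8194] v=[-0.5543]
Step 43: x=[0.8031] v=[-0.3262]
Step 44: x=[0.7983] v=[-0.0965]
Step 45: x=[0.8050] v=[0.1337]
First v>=0 after going negative at step 45, time=2.2500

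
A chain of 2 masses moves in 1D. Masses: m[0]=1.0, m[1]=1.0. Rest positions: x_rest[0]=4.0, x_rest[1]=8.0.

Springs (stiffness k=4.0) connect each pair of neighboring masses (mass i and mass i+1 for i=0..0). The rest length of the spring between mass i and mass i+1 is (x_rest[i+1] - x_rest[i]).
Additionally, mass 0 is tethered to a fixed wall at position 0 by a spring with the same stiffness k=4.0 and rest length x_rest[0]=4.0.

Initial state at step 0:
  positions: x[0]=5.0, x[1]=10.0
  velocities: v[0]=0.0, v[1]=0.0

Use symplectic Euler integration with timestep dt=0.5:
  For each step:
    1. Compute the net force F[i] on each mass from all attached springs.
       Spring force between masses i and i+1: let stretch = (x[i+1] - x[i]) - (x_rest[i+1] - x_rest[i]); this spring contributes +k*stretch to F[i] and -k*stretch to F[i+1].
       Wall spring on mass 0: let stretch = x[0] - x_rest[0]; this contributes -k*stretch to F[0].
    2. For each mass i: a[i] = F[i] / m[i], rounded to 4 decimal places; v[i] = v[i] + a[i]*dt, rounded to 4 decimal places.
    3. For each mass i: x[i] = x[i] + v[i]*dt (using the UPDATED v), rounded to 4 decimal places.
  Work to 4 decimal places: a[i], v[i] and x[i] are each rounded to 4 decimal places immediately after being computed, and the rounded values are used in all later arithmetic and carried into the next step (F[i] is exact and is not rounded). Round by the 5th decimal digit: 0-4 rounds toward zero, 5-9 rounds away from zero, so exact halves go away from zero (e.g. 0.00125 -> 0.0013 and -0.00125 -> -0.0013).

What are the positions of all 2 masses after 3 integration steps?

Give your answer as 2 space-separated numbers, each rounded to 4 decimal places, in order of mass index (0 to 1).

Answer: 3.0000 7.0000

Derivation:
Step 0: x=[5.0000 10.0000] v=[0.0000 0.0000]
Step 1: x=[5.0000 9.0000] v=[0.0000 -2.0000]
Step 2: x=[4.0000 8.0000] v=[-2.0000 -2.0000]
Step 3: x=[3.0000 7.0000] v=[-2.0000 -2.0000]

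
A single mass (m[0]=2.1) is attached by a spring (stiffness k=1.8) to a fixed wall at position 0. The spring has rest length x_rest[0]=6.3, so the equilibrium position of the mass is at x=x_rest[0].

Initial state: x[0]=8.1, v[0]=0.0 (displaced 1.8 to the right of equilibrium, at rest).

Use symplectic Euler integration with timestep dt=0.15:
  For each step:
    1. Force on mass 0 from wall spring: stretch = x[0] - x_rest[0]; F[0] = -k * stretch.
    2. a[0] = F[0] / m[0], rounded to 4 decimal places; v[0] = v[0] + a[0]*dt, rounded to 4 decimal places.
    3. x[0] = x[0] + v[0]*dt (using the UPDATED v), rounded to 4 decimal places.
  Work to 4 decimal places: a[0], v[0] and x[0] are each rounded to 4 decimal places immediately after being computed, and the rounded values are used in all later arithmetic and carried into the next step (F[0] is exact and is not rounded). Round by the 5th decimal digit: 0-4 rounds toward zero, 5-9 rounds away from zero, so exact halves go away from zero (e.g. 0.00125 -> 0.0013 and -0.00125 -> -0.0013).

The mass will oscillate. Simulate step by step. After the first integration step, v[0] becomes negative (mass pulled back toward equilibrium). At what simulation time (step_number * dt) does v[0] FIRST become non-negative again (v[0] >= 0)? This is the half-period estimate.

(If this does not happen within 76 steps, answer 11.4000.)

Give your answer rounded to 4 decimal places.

Answer: 3.4500

Derivation:
Step 0: x=[8.1000] v=[0.0000]
Step 1: x=[8.0653] v=[-0.2314]
Step 2: x=[7.9965] v=[-0.4584]
Step 3: x=[7.8950] v=[-0.6765]
Step 4: x=[7.7628] v=[-0.8816]
Step 5: x=[7.6023] v=[-1.0697]
Step 6: x=[7.4167] v=[-1.2371]
Step 7: x=[7.2096] v=[-1.3807]
Step 8: x=[6.9849] v=[-1.4977]
Step 9: x=[6.7470] v=[-1.5858]
Step 10: x=[6.5005] v=[-1.6433]
Step 11: x=[6.2501] v=[-1.6691]
Step 12: x=[6.0007] v=[-1.6627]
Step 13: x=[5.7571] v=[-1.6242]
Step 14: x=[5.5239] v=[-1.5544]
Step 15: x=[5.3057] v=[-1.4546]
Step 16: x=[5.1067] v=[-1.3268]
Step 17: x=[4.9307] v=[-1.1734]
Step 18: x=[4.7811] v=[-0.9973]
Step 19: x=[4.6608] v=[-0.8020]
Step 20: x=[4.5721] v=[-0.5913]
Step 21: x=[4.5167] v=[-0.3691]
Step 22: x=[4.4957] v=[-0.1398]
Step 23: x=[4.5095] v=[0.0922]
First v>=0 after going negative at step 23, time=3.4500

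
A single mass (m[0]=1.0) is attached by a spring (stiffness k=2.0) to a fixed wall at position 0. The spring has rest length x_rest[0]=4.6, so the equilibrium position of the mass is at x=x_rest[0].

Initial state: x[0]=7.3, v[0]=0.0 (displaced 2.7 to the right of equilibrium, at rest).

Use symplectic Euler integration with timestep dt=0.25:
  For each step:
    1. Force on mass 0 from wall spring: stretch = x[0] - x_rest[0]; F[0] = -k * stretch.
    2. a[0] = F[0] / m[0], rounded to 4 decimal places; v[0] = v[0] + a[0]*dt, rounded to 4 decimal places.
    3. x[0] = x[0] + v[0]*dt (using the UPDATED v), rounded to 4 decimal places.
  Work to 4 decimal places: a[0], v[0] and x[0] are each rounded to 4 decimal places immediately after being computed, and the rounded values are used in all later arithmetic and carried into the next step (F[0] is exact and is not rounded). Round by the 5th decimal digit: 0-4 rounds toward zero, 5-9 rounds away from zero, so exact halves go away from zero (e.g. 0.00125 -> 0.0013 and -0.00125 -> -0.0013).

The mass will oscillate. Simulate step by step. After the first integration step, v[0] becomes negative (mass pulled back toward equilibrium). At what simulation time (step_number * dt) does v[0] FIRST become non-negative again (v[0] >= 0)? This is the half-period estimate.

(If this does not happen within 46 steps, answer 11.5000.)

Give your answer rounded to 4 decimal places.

Answer: 2.2500

Derivation:
Step 0: x=[7.3000] v=[0.0000]
Step 1: x=[6.9625] v=[-1.3500]
Step 2: x=[6.3297] v=[-2.5313]
Step 3: x=[5.4807] v=[-3.3962]
Step 4: x=[4.5216] v=[-3.8366]
Step 5: x=[3.5723] v=[-3.7974]
Step 6: x=[2.7514] v=[-3.2836]
Step 7: x=[2.1616] v=[-2.3593]
Step 8: x=[1.8766] v=[-1.1401]
Step 9: x=[1.9320] v=[0.2216]
First v>=0 after going negative at step 9, time=2.2500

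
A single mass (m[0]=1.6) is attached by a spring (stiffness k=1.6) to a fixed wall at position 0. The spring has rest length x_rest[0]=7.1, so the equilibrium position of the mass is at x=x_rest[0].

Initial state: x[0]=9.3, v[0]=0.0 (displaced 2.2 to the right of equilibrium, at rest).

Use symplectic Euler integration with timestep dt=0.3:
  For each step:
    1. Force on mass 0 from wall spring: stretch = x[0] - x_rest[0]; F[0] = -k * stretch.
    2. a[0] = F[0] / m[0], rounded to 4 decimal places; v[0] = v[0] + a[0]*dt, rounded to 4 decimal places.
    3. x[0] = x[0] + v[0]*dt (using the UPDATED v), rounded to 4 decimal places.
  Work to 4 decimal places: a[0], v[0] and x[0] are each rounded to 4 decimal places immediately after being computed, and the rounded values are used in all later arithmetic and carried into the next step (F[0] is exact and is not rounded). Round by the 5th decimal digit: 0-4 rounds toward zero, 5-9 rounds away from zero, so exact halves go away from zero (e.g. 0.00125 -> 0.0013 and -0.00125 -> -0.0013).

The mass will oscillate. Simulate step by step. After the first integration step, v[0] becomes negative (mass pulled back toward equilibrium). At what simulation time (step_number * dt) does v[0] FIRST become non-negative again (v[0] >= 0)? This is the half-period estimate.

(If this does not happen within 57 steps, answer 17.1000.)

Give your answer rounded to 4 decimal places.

Answer: 3.3000

Derivation:
Step 0: x=[9.3000] v=[0.0000]
Step 1: x=[9.1020] v=[-0.6600]
Step 2: x=[8.7238] v=[-1.2606]
Step 3: x=[8.1995] v=[-1.7477]
Step 4: x=[7.5762] v=[-2.0776]
Step 5: x=[6.9101] v=[-2.2205]
Step 6: x=[6.2611] v=[-2.1635]
Step 7: x=[5.6876] v=[-1.9118]
Step 8: x=[5.2412] v=[-1.4881]
Step 9: x=[4.9621] v=[-0.9305]
Step 10: x=[4.8754] v=[-0.2891]
Step 11: x=[4.9889] v=[0.3783]
First v>=0 after going negative at step 11, time=3.3000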